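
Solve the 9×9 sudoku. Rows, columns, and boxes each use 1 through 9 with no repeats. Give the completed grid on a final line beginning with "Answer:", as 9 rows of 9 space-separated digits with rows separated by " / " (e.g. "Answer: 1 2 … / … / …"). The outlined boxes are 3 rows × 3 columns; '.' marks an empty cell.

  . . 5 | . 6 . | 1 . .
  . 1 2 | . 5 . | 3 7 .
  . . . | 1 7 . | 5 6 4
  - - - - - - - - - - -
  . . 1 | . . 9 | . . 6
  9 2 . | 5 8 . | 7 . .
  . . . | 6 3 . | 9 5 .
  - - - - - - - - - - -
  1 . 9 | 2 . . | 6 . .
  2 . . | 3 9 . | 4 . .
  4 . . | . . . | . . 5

Step 1. [r1c2∈{3,4,7,8,9}] across box 1, 4 lands solely at r1c2. So r1c2=4.
Step 2. [r9c8∈{1,2,3,8,9}] row 9 places 9 nowhere but r9c8. So r9c8=9.
Step 3. [r4c1∈{3,5,7,8}] col 1 places 5 nowhere but r4c1 ⇒ r4c1=5.
Step 4. [r3c6∈{2,3,8}] row 3 places 2 nowhere but r3c6. So r3c6=2.
Step 5. [r6c9∈{1,2,8}] in row 6, 2 fits only at r6c9 ⇒ r6c9=2.
Step 6. [r6c6∈{1,4,7}] row 6 places 1 nowhere but r6c6, so r6c6=1.
Step 7. [r5c6∈{4}] r5c6's peers cover all but 4 ⇒ r5c6=4.
Step 8. [r2c6∈{8}] r2c6 is down to just 8 ⇒ r2c6=8.
Step 9. [r9c4∈{7,8}] across col 4, 8 lands solely at r9c4, so r9c4=8.
Step 10. [r5c3∈{3,6}] 6 has one home in row 5: r5c3. So r5c3=6.
Step 11. [r4c2∈{3,7,8}] box 4 places 3 nowhere but r4c2, so r4c2=3.
Step 12. [r1c1∈{3,7,8}] in row 1, 7 fits only at r1c1. So r1c1=7.
Step 13. [r6c1∈{8}] r6c1 has the single candidate 8, so r6c1=8.
Step 14. [r6c2∈{7}] r6c2 is down to just 7, so r6c2=7.
Step 15. [r9c3∈{3,7}] 3 has one home in row 9: r9c3 ⇒ r9c3=3.
Step 16. [r9c6∈{6,7}] r9c6 is the only open cell in row 9 admitting 7. So r9c6=7.
Step 17. [r7c9∈{3,7,8}] in row 7, 7 fits only at r7c9 ⇒ r7c9=7.
Step 18. [r3c3∈{8}] r3c3's peers cover all but 8 ⇒ r3c3=8.
Step 19. [r7c6∈{5}] r7c6's peers cover all but 5, so r7c6=5.
Step 20. [r8c2∈{5,6,8}] in row 8, 5 fits only at r8c2, so r8c2=5.
Step 21. [r5c9∈{1,3}] 3 has one home in col 9: r5c9, so r5c9=3.
Step 22. [r1c4∈{9}] nothing but 9 survives at r1c4 ⇒ r1c4=9.
Step 23. [r1c9∈{8}] r1c9 is down to just 8. So r1c9=8.
Step 24. [r8c8∈{1,8}] across row 8, 8 lands solely at r8c8, so r8c8=8.
Step 25. [r7c8∈{3}] only 3 remains possible at r7c8. So r7c8=3.
Step 26. [r8c3∈{7}] nothing but 7 survives at r8c3, so r8c3=7.
Step 27. [r6c3∈{4}] only 4 remains possible at r6c3, so r6c3=4.
Step 28. [r5c8∈{1}] r5c8 has the single candidate 1, so r5c8=1.
Step 29. [r1c6∈{3}] r1c6 is down to just 3, so r1c6=3.
Step 30. [r9c7∈{2}] nothing but 2 survives at r9c7, so r9c7=2.
Step 31. [r1c8∈{2}] only 2 remains possible at r1c8, so r1c8=2.
Step 32. [r8c9∈{1}] r8c9 has the single candidate 1. So r8c9=1.
Step 33. [r9c5∈{1}] r9c5's peers cover all but 1 ⇒ r9c5=1.
Step 34. [r9c2∈{6}] r9c2 has the single candidate 6. So r9c2=6.
Step 35. [r2c9∈{9}] r2c9 has the single candidate 9 ⇒ r2c9=9.
Step 36. [r4c8∈{4}] r4c8 is down to just 4 ⇒ r4c8=4.
Step 37. [r8c6∈{6}] only 6 remains possible at r8c6. So r8c6=6.
Step 38. [r3c1∈{3}] r3c1 has the single candidate 3 ⇒ r3c1=3.
Step 39. [r2c4∈{4}] r2c4 is down to just 4. So r2c4=4.
Step 40. [r4c5∈{2}] only 2 remains possible at r4c5. So r4c5=2.
Step 41. [r4c7∈{8}] r4c7 has the single candidate 8 ⇒ r4c7=8.
Step 42. [r3c2∈{9}] r3c2 is down to just 9 ⇒ r3c2=9.
Step 43. [r7c5∈{4}] nothing but 4 survives at r7c5 ⇒ r7c5=4.
Step 44. [r2c1∈{6}] r2c1 has the single candidate 6. So r2c1=6.
Step 45. [r4c4∈{7}] only 7 remains possible at r4c4. So r4c4=7.
Step 46. [r7c2∈{8}] r7c2 has the single candidate 8 ⇒ r7c2=8.

Answer: 7 4 5 9 6 3 1 2 8 / 6 1 2 4 5 8 3 7 9 / 3 9 8 1 7 2 5 6 4 / 5 3 1 7 2 9 8 4 6 / 9 2 6 5 8 4 7 1 3 / 8 7 4 6 3 1 9 5 2 / 1 8 9 2 4 5 6 3 7 / 2 5 7 3 9 6 4 8 1 / 4 6 3 8 1 7 2 9 5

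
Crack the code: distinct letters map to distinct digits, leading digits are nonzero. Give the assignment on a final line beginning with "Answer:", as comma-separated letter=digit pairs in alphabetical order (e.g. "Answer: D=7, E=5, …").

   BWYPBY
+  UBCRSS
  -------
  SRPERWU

Step 1. [col 1: Y + S ≡ U (mod 10)] column 1 (Y + S ≡ U (mod 10), carry-in 0) doesn't pin U yet; pick U=8 and continue, so U=8.
Step 2. [col 1: Y + S ≡ U (mod 10)] no forcing yet in column 1 (carry-in 0); Y=7 is free and consistent — try it. So Y=7.
Step 3. [col 1: Y + S ≡ U (mod 10)] in column 1 we have Y+S≡U with carry-in 0; given Y=7, U=8 and digits 7,8 already taken and all letters distinct, that pins S to 1. So S=1.
Step 4. [col 2: B + S ≡ W (mod 10)] B=4 is one option consistent with column 2 (B + S ≡ W (mod 10), carry-in 0) — take it, so B=4.
Step 5. [col 2: B + S ≡ W (mod 10)] column 2: given B=4, S=1, carry-in 0, and digits 1,4,7,8 already taken and all letters distinct, B+S≡W (mod 10) forces W=5. So W=5.
Step 6. [col 3: P + R ≡ R (mod 10)] column 3 reads P+R+carry(0)=R with nothing yet; with digits 1,4,5,7,8 already taken and all letters distinct, the only value for P is 0 ⇒ P=0.
Step 7. [col 3: P + R ≡ R (mod 10)] several values work for R in column 3 (P + R ≡ R (mod 10), carry-in 0); try R=3 ⇒ R=3.
Step 8. [col 4: Y + C ≡ E (mod 10)] several values work for C in column 4 (Y + C ≡ E (mod 10), carry-in 0); try C=9, so C=9.
Step 9. [col 4: Y + C ≡ E (mod 10)] in column 4 we have Y+C≡E with carry-in 0; given Y=7, C=9 and digits 0,1,3,4,5,7,8,9 already taken and all letters distinct, that pins E to 6, so E=6.

Answer: B=4, C=9, E=6, P=0, R=3, S=1, U=8, W=5, Y=7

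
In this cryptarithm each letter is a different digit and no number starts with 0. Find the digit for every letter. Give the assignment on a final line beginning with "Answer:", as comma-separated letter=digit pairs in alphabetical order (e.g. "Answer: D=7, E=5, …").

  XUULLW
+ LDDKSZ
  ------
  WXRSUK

Step 1. [col 1: W + Z ≡ K (mod 10)] no forcing yet in column 1 (carry-in 0); W=8 is free and consistent — try it ⇒ W=8.
Step 2. [col 1: W + Z ≡ K (mod 10)] Z=9 is one option consistent with column 1 (W + Z ≡ K (mod 10), carry-in 0) — take it. So Z=9.
Step 3. [col 1: W + Z ≡ K (mod 10)] column 1: given W=8, Z=9, carry-in 0, and digits 8,9 already taken and all letters distinct, W+Z≡K (mod 10) forces K=7. So K=7.
Step 4. [col 2: L + S ≡ U (mod 10)] several values work for S in column 2 (L + S ≡ U (mod 10), carry-in 1); try S=0, so S=0.
Step 5. [col 2: L + S ≡ U (mod 10)] L=3 is one option consistent with column 2 (L + S ≡ U (mod 10), carry-in 1) — take it ⇒ L=3.
Step 6. [col 2: L + S ≡ U (mod 10)] in column 2 we have L+S≡U with carry-in 1; given L=3, S=0 and digits 0,3,7,8,9 already taken and all letters distinct, that pins U to 4. So U=4.
Step 7. [col 4: U + D ≡ R (mod 10)] several values work for R in column 4 (U + D ≡ R (mod 10), carry-in 1); try R=6, so R=6.
Step 8. [col 4: U + D ≡ R (mod 10)] column 4: given U=4, R=6, carry-in 1, and digits 0,3,4,6,7,8,9 already taken and all letters distinct, U+D≡R (mod 10) forces D=1, so D=1.
Step 9. [col 5: U + D ≡ X (mod 10)] from column 5 (U=4, D=1, carry-in 0, digits 0,1,3,4,6,7,8,9 already taken and all letters distinct): X must equal 5 ⇒ X=5.

Answer: D=1, K=7, L=3, R=6, S=0, U=4, W=8, X=5, Z=9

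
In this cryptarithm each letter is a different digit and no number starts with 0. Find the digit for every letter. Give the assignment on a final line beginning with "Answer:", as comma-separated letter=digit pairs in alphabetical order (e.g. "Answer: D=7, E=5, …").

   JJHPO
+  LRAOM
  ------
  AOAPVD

Step 1. [A] the sum has 6 digits but both addends have 5; that extra leading digit A is the final carry, namely 1 ⇒ A=1.
Step 2. [col 1: O + M ≡ D (mod 10)] O=4 is one option consistent with column 1 (O + M ≡ D (mod 10), carry-in 0) — take it. So O=4.
Step 3. [col 1: O + M ≡ D (mod 10)] no forcing yet in column 1 (carry-in 0); D=2 is free and consistent — try it ⇒ D=2.
Step 4. [col 1: O + M ≡ D (mod 10)] column 1: given O=4, D=2, carry-in 0, and digits 1,2,4 already taken and all letters distinct, O+M≡D (mod 10) forces M=8. So M=8.
Step 5. [col 2: P + O ≡ V (mod 10)] V=5 is one option consistent with column 2 (P + O ≡ V (mod 10), carry-in 1) — take it, so V=5.
Step 6. [col 2: P + O ≡ V (mod 10)] column 2: given O=4, V=5, carry-in 1, and digits 1,2,4,5,8 already taken and all letters distinct, P+O≡V (mod 10) forces P=0. So P=0.
Step 7. [col 3: H + A ≡ P (mod 10)] column 3 reads H+A+carry(0)=P with A=1, P=0; with digits 0,1,2,4,5,8 already taken and all letters distinct, the only value for H is 9 ⇒ H=9.
Step 8. [col 4: J + R ≡ A (mod 10)] column 4 (J + R ≡ A (mod 10), carry-in 1) doesn't pin R yet; pick R=3 and continue. So R=3.
Step 9. [col 4: J + R ≡ A (mod 10)] column 4 reads J+R+carry(1)=A with R=3, A=1; with digits 0,1,2,3,4,5,8,9 already taken and all letters distinct, the only value for J is 7 ⇒ J=7.
Step 10. [col 5: J + L ≡ O (mod 10)] column 5 reads J+L+carry(1)=O with J=7, O=4; with digits 0,1,2,3,4,5,7,8,9 already taken and all letters distinct, the only value for L is 6 ⇒ L=6.

Answer: A=1, D=2, H=9, J=7, L=6, M=8, O=4, P=0, R=3, V=5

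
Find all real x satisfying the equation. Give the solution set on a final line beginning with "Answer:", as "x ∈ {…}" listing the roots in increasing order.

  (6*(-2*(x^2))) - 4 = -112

Step 1. [(6*(-2*(x^2))) - 4 = -112] add 4: x sits inside (… - 4), so sub: 6*(-2*(x^2)) = -108.
Step 2. [6*(-2*(x^2)) = -108] LHS = 6·(…); ÷6 both sides ⇒ div: -2*(x^2) = -18.
Step 3. [-2*(x^2) = -18] -2·(inner) — divide through by -2, so div: x^2 = 9.
Step 4. [x^2 = 9] LHS squared, RHS 9 ≥ 0: apply √ (±). So sqrt: x = 3 or -3.

Answer: x ∈ {-3, 3}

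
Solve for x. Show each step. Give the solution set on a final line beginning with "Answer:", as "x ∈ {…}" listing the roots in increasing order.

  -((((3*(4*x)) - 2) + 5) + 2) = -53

Step 1. [-((((3*(4*x)) - 2) + 5) + 2) = -53] flip signs both sides, so neg: (((3*(4*x)) - 2) + 5) + 2 = 53.
Step 2. [(((3*(4*x)) - 2) + 5) + 2 = 53] peel the +2: subtract 2 from each side, so sub: ((3*(4*x)) - 2) + 5 = 51.
Step 3. [((3*(4*x)) - 2) + 5 = 51] subtract 5: x sits inside (… + 5) ⇒ sub: (3*(4*x)) - 2 = 46.
Step 4. [(3*(4*x)) - 2 = 46] the outer -2 inverts by adding 2 ⇒ sub: 3*(4*x) = 48.
Step 5. [3*(4*x) = 48] 3 out front; divide by 3, so div: 4*x = 16.
Step 6. [4*x = 16] LHS = 4·(…); ÷4 both sides ⇒ div: x = 4.

Answer: x ∈ {4}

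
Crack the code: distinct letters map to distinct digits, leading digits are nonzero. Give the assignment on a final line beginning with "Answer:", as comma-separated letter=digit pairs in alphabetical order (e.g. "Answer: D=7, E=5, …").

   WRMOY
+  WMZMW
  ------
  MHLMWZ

Step 1. [M] M is the leading digit of a 6-digit sum of two 5-digit numbers; the final carry is exactly 1 ⇒ M=1.
Step 2. [col 1: Y + W ≡ Z (mod 10)] no forcing yet in column 1 (carry-in 0); Y=3 is free and consistent — try it ⇒ Y=3.
Step 3. [col 1: Y + W ≡ Z (mod 10)] column 1 (Y + W ≡ Z (mod 10), carry-in 0) doesn't pin W yet; pick W=7 and continue, so W=7.
Step 4. [col 1: Y + W ≡ Z (mod 10)] in column 1 we have Y+W≡Z with carry-in 0; given Y=3, W=7 and digits 1,3,7 already taken and all letters distinct, that pins Z to 0. So Z=0.
Step 5. [col 2: O + M ≡ W (mod 10)] from column 2 (M=1, W=7, carry-in 1, digits 0,1,3,7 already taken and all letters distinct): O must equal 5. So O=5.
Step 6. [col 4: R + M ≡ L (mod 10)] in column 4 we have R+M≡L with carry-in 0; given M=1 and digits 0,1,3,5,7 already taken and all letters distinct, that pins R to 8 ⇒ R=8.
Step 7. [col 4: R + M ≡ L (mod 10)] column 4 reads R+M+carry(0)=L with R=8, M=1; with digits 0,1,3,5,7,8 already taken and all letters distinct, the only value for L is 9. So L=9.
Step 8. [col 5: W + W ≡ H (mod 10)] column 5: given W=7, carry-in 0, and digits 0,1,3,5,7,8,9 already taken and all letters distinct, W+W≡H (mod 10) forces H=4, so H=4.

Answer: H=4, L=9, M=1, O=5, R=8, W=7, Y=3, Z=0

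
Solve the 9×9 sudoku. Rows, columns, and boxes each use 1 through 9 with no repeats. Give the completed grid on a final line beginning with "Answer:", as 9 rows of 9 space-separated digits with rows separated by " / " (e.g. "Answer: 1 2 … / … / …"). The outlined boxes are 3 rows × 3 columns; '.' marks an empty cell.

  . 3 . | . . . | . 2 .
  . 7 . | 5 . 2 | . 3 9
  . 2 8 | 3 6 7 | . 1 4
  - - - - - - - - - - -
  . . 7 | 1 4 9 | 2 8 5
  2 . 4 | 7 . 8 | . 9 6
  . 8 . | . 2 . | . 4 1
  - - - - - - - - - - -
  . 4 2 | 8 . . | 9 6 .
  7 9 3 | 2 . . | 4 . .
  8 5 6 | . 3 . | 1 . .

Step 1. [r1c5∈{1,8,9}] 9 has one home in col 5: r1c5 ⇒ r1c5=9.
Step 2. [r6c6∈{3,5,6}] col 6 places 3 nowhere but r6c6 ⇒ r6c6=3.
Step 3. [r7c1∈{1}] r7c1 has the single candidate 1 ⇒ r7c1=1.
Step 4. [r1c4∈{4}] r1c4's peers cover all but 4. So r1c4=4.
Step 5. [r1c6∈{1}] r1c6 is down to just 1. So r1c6=1.
Step 6. [r1c3∈{5}] only 5 remains possible at r1c3, so r1c3=5.
Step 7. [r1c1∈{6}] r1c1 is down to just 6 ⇒ r1c1=6.
Step 8. [r7c6∈{5}] only 5 remains possible at r7c6. So r7c6=5.
Step 9. [r9c8∈{7}] r9c8 has the single candidate 7, so r9c8=7.
Step 10. [r1c9∈{7,8}] across col 9, 7 lands solely at r1c9, so r1c9=7.
Step 11. [r6c1∈{5,9}] in row 6, 5 fits only at r6c1 ⇒ r6c1=5.
Step 12. [r1c7∈{8}] r1c7 is down to just 8. So r1c7=8.
Step 13. [r8c6∈{6}] r8c6 is down to just 6. So r8c6=6.
Step 14. [r3c1∈{9}] r3c1 has the single candidate 9. So r3c1=9.
Step 15. [r8c8∈{5}] only 5 remains possible at r8c8, so r8c8=5.
Step 16. [r2c7∈{6}] only 6 remains possible at r2c7, so r2c7=6.
Step 17. [r4c2∈{6}] r4c2's peers cover all but 6. So r4c2=6.
Step 18. [r2c5∈{8}] r2c5 has the single candidate 8 ⇒ r2c5=8.
Step 19. [r9c6∈{4}] nothing but 4 survives at r9c6, so r9c6=4.
Step 20. [r7c9∈{3}] only 3 remains possible at r7c9. So r7c9=3.
Step 21. [r2c3∈{1}] r2c3 is down to just 1. So r2c3=1.
Step 22. [r9c4∈{9}] r9c4 is down to just 9, so r9c4=9.
Step 23. [r8c9∈{8}] r8c9 is down to just 8. So r8c9=8.
Step 24. [r6c4∈{6}] nothing but 6 survives at r6c4, so r6c4=6.
Step 25. [r9c9∈{2}] nothing but 2 survives at r9c9. So r9c9=2.
Step 26. [r4c1∈{3}] nothing but 3 survives at r4c1 ⇒ r4c1=3.
Step 27. [r5c5∈{5}] only 5 remains possible at r5c5. So r5c5=5.
Step 28. [r5c2∈{1}] only 1 remains possible at r5c2, so r5c2=1.
Step 29. [r6c3∈{9}] only 9 remains possible at r6c3. So r6c3=9.
Step 30. [r6c7∈{7}] r6c7 has the single candidate 7 ⇒ r6c7=7.
Step 31. [r8c5∈{1}] only 1 remains possible at r8c5. So r8c5=1.
Step 32. [r7c5∈{7}] r7c5's peers cover all but 7. So r7c5=7.
Step 33. [r3c7∈{5}] only 5 remains possible at r3c7. So r3c7=5.
Step 34. [r2c1∈{4}] nothing but 4 survives at r2c1 ⇒ r2c1=4.
Step 35. [r5c7∈{3}] r5c7 has the single candidate 3. So r5c7=3.

Answer: 6 3 5 4 9 1 8 2 7 / 4 7 1 5 8 2 6 3 9 / 9 2 8 3 6 7 5 1 4 / 3 6 7 1 4 9 2 8 5 / 2 1 4 7 5 8 3 9 6 / 5 8 9 6 2 3 7 4 1 / 1 4 2 8 7 5 9 6 3 / 7 9 3 2 1 6 4 5 8 / 8 5 6 9 3 4 1 7 2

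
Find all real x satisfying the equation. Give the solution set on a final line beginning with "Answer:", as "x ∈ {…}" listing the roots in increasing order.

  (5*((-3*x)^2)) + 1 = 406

Step 1. [(5*((-3*x)^2)) + 1 = 406] 1 comes off first (subtract 1), so sub: 5*((-3*x)^2) = 405.
Step 2. [5*((-3*x)^2) = 405] LHS = 5·(…); ÷5 both sides. So div: (-3*x)^2 = 81.
Step 3. [(-3*x)^2 = 81] 81 ≥ 0, LHS is (·)² — take ±√. So sqrt: -3*x = 9 or -9.
Step 4. [-3*x = 9 or -9] leading coefficient -3: divide by -3. So div: x = -3 or 3.

Answer: x ∈ {-3, 3}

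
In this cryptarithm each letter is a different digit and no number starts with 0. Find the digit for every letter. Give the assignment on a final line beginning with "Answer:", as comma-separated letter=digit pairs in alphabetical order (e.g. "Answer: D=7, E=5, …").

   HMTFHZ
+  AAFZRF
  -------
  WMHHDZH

Step 1. [W] adding two 6-digit numbers gives at most 6+1 digits, and here it does — W is that final carry and must be 1 ⇒ W=1.
Step 2. [col 1: Z + F ≡ H (mod 10)] F=2 is one option consistent with column 1 (Z + F ≡ H (mod 10), carry-in 0) — take it, so F=2.
Step 3. [col 1: Z + F ≡ H (mod 10)] several values work for H in column 1 (Z + F ≡ H (mod 10), carry-in 0); try H=9 ⇒ H=9.
Step 4. [col 1: Z + F ≡ H (mod 10)] column 1: given F=2, H=9, carry-in 0, and digits 1,2,9 already taken and all letters distinct, Z+F≡H (mod 10) forces Z=7 ⇒ Z=7.
Step 5. [col 2: H + R ≡ Z (mod 10)] column 2: given H=9, Z=7, carry-in 0, and digits 1,2,7,9 already taken and all letters distinct, H+R≡Z (mod 10) forces R=8 ⇒ R=8.
Step 6. [col 3: F + Z ≡ D (mod 10)] from column 3 (F=2, Z=7, carry-in 1, digits 1,2,7,8,9 already taken and all letters distinct): D must equal 0. So D=0.
Step 7. [col 4: T + F ≡ H (mod 10)] in column 4 we have T+F≡H with carry-in 1; given F=2, H=9 and digits 0,1,2,7,8,9 already taken and all letters distinct, that pins T to 6, so T=6.
Step 8. [col 5: M + A ≡ H (mod 10)] no forcing yet in column 5 (carry-in 0); A=5 is free and consistent — try it, so A=5.
Step 9. [col 5: M + A ≡ H (mod 10)] column 5: given A=5, H=9, carry-in 0, and digits 0,1,2,5,6,7,8,9 already taken and all letters distinct, M+A≡H (mod 10) forces M=4 ⇒ M=4.

Answer: A=5, D=0, F=2, H=9, M=4, R=8, T=6, W=1, Z=7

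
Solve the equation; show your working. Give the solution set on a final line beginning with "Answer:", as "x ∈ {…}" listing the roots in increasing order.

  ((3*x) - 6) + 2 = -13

Step 1. [((3*x) - 6) + 2 = -13] peel the +2: subtract 2 from each side, so sub: (3*x) - 6 = -15.
Step 2. [(3*x) - 6 = -15] -6 is outermost — add 6 both sides. So sub: 3*x = -9.
Step 3. [3*x = -9] divide by the outer 3, so div: x = -3.

Answer: x ∈ {-3}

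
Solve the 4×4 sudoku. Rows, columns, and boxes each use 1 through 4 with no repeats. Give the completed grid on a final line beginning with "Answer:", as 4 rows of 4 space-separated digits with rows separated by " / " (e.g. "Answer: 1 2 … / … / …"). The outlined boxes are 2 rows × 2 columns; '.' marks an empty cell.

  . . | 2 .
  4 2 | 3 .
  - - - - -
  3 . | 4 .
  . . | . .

Step 1. [r4c3∈{1}] only 1 remains possible at r4c3 ⇒ r4c3=1.
Step 2. [r1c1∈{1}] r1c1 has the single candidate 1, so r1c1=1.
Step 3. [r3c4∈{2}] r3c4 has the single candidate 2 ⇒ r3c4=2.
Step 4. [r4c2∈{4}] nothing but 4 survives at r4c2. So r4c2=4.
Step 5. [r2c4∈{1}] r2c4 has the single candidate 1. So r2c4=1.
Step 6. [r1c2∈{3}] r1c2 is down to just 3 ⇒ r1c2=3.
Step 7. [r4c4∈{3}] r4c4's peers cover all but 3, so r4c4=3.
Step 8. [r3c2∈{1}] r3c2 is down to just 1 ⇒ r3c2=1.
Step 9. [r4c1∈{2}] only 2 remains possible at r4c1, so r4c1=2.
Step 10. [r1c4∈{4}] r1c4 has the single candidate 4. So r1c4=4.

Answer: 1 3 2 4 / 4 2 3 1 / 3 1 4 2 / 2 4 1 3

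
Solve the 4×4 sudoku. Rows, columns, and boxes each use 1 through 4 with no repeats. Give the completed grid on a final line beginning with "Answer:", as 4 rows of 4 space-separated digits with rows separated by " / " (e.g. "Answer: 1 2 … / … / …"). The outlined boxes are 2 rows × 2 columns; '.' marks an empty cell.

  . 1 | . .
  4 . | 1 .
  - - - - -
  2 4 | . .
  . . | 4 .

Step 1. [r1c1∈{3}] only 3 remains possible at r1c1 ⇒ r1c1=3.
Step 2. [r4c4∈{1,2,3}] row 4 places 2 nowhere but r4c4. So r4c4=2.
Step 3. [r2c4∈{3}] only 3 remains possible at r2c4, so r2c4=3.
Step 4. [r1c4∈{4}] r1c4's peers cover all but 4. So r1c4=4.
Step 5. [r3c4∈{1}] only 1 remains possible at r3c4, so r3c4=1.
Step 6. [r2c2∈{2}] r2c2 is down to just 2 ⇒ r2c2=2.
Step 7. [r4c1∈{1}] r4c1 is down to just 1. So r4c1=1.
Step 8. [r4c2∈{3}] r4c2's peers cover all but 3. So r4c2=3.
Step 9. [r1c3∈{2}] r1c3's peers cover all but 2, so r1c3=2.
Step 10. [r3c3∈{3}] r3c3 is down to just 3. So r3c3=3.

Answer: 3 1 2 4 / 4 2 1 3 / 2 4 3 1 / 1 3 4 2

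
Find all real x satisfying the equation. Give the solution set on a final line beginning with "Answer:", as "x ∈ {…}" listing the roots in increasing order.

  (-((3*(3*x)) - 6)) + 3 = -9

Step 1. [(-((3*(3*x)) - 6)) + 3 = -9] peel the +3: subtract 3 from each side ⇒ sub: -((3*(3*x)) - 6) = -12.
Step 2. [-((3*(3*x)) - 6) = -12] leading − — multiply by −1, so neg: (3*(3*x)) - 6 = 12.
Step 3. [(3*(3*x)) - 6 = 12] peel the -6: add 6 from each side, so sub: 3*(3*x) = 18.
Step 4. [3*(3*x) = 18] LHS = 3·(…); ÷3 both sides ⇒ div: 3*x = 6.
Step 5. [3*x = 6] 3 out front; divide by 3, so div: x = 2.

Answer: x ∈ {2}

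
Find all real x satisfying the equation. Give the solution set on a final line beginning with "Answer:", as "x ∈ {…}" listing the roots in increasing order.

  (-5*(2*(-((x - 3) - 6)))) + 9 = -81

Step 1. [(-5*(2*(-((x - 3) - 6)))) + 9 = -81] peel the +9: subtract 9 from each side, so sub: -5*(2*(-((x - 3) - 6))) = -90.
Step 2. [-5*(2*(-((x - 3) - 6))) = -90] -5 out front; divide by -5. So div: 2*(-((x - 3) - 6)) = 18.
Step 3. [2*(-((x - 3) - 6)) = 18] leading coefficient 2: divide by 2, so div: -((x - 3) - 6) = 9.
Step 4. [-((x - 3) - 6) = 9] LHS negated; negate both sides, so neg: (x - 3) - 6 = -9.
Step 5. [(x - 3) - 6 = -9] peel the -6: add 6 from each side. So sub: x - 3 = -3.
Step 6. [x - 3 = -3] peel the -3: add 3 from each side, so sub: x = 0.

Answer: x ∈ {0}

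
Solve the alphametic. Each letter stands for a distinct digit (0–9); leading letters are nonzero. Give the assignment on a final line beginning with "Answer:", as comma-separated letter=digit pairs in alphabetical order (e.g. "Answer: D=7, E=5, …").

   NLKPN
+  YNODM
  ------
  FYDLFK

Step 1. [col 1: N + M ≡ K (mod 10)] column 1 (N + M ≡ K (mod 10), carry-in 0) doesn't pin K yet; pick K=5 and continue. So K=5.
Step 2. [col 1: N + M ≡ K (mod 10)] M=6 is one option consistent with column 1 (N + M ≡ K (mod 10), carry-in 0) — take it ⇒ M=6.
Step 3. [col 1: N + M ≡ K (mod 10)] from column 1 (M=6, K=5, carry-in 0, digits 5,6 already taken and all letters distinct): N must equal 9 ⇒ N=9.
Step 4. [col 2: P + D ≡ F (mod 10)] no forcing yet in column 2 (carry-in 1); D=7 is free and consistent — try it. So D=7.
Step 5. [col 2: P + D ≡ F (mod 10)] P=3 is one option consistent with column 2 (P + D ≡ F (mod 10), carry-in 1) — take it, so P=3.
Step 6. [col 2: P + D ≡ F (mod 10)] in column 2 we have P+D≡F with carry-in 1; given P=3, D=7 and digits 3,5,6,7,9 already taken and all letters distinct, that pins F to 1 ⇒ F=1.
Step 7. [col 3: K + O ≡ L (mod 10)] column 3 (K + O ≡ L (mod 10), carry-in 1) doesn't pin O yet; pick O=2 and continue. So O=2.
Step 8. [col 3: K + O ≡ L (mod 10)] column 3: given K=5, O=2, carry-in 1, and digits 1,2,3,5,6,7,9 already taken and all letters distinct, K+O≡L (mod 10) forces L=8 ⇒ L=8.
Step 9. [col 5: N + Y ≡ Y (mod 10)] Y=4 is one option consistent with column 5 (N + Y ≡ Y (mod 10), carry-in 1) — take it. So Y=4.

Answer: D=7, F=1, K=5, L=8, M=6, N=9, O=2, P=3, Y=4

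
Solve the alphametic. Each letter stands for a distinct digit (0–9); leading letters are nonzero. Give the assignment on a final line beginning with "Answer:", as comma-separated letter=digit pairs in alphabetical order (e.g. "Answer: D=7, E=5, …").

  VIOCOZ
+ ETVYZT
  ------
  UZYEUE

Step 1. [col 1: Z + T ≡ E (mod 10)] several values work for Z in column 1 (Z + T ≡ E (mod 10), carry-in 0); try Z=1, so Z=1.
Step 2. [col 1: Z + T ≡ E (mod 10)] E=4 is one option consistent with column 1 (Z + T ≡ E (mod 10), carry-in 0) — take it, so E=4.
Step 3. [col 1: Z + T ≡ E (mod 10)] column 1 reads Z+T+carry(0)=E with Z=1, E=4; with digits 1,4 already taken and all letters distinct, the only value for T is 3. So T=3.
Step 4. [col 2: O + Z ≡ U (mod 10)] column 2 (O + Z ≡ U (mod 10), carry-in 0) doesn't pin U yet; pick U=7 and continue, so U=7.
Step 5. [col 2: O + Z ≡ U (mod 10)] from column 2 (Z=1, U=7, carry-in 0, digits 1,3,4,7 already taken and all letters distinct): O must equal 6 ⇒ O=6.
Step 6. [col 3: C + Y ≡ E (mod 10)] C=5 is one option consistent with column 3 (C + Y ≡ E (mod 10), carry-in 0) — take it ⇒ C=5.
Step 7. [col 3: C + Y ≡ E (mod 10)] column 3: given C=5, E=4, carry-in 0, and digits 1,3,4,5,6,7 already taken and all letters distinct, C+Y≡E (mod 10) forces Y=9, so Y=9.
Step 8. [col 4: O + V ≡ Y (mod 10)] column 4: given O=6, Y=9, carry-in 1, and digits 1,3,4,5,6,7,9 already taken and all letters distinct, O+V≡Y (mod 10) forces V=2, so V=2.
Step 9. [col 5: I + T ≡ Z (mod 10)] from column 5 (T=3, Z=1, carry-in 0, digits 1,2,3,4,5,6,7,9 already taken and all letters distinct): I must equal 8. So I=8.

Answer: C=5, E=4, I=8, O=6, T=3, U=7, V=2, Y=9, Z=1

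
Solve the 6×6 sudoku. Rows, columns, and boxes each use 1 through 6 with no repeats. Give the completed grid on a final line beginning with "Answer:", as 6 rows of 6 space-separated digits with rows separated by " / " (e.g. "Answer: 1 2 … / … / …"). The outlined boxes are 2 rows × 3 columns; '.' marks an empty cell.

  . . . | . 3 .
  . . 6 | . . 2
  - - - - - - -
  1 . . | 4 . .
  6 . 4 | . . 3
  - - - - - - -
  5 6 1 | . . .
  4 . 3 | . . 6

Step 1. [r3c6∈{5}] only 5 remains possible at r3c6, so r3c6=5.
Step 2. [r6c2∈{2}] r6c2 has the single candidate 2, so r6c2=2.
Step 3. [r1c6∈{1,4}] 1 has one home in col 6: r1c6. So r1c6=1.
Step 4. [r2c4∈{5}] only 5 remains possible at r2c4 ⇒ r2c4=5.
Step 5. [r1c2∈{4,5}] across row 1, 4 lands solely at r1c2, so r1c2=4.
Step 6. [r6c4∈{1}] nothing but 1 survives at r6c4, so r6c4=1.
Step 7. [r4c4∈{2}] nothing but 2 survives at r4c4, so r4c4=2.
Step 8. [r1c1∈{2}] r1c1 is down to just 2, so r1c1=2.
Step 9. [r5c6∈{4}] r5c6 is down to just 4 ⇒ r5c6=4.
Step 10. [r3c2∈{3}] r3c2's peers cover all but 3. So r3c2=3.
Step 11. [r1c4∈{6}] r1c4 has the single candidate 6 ⇒ r1c4=6.
Step 12. [r3c5∈{6}] nothing but 6 survives at r3c5, so r3c5=6.
Step 13. [r5c5∈{2}] r5c5 is down to just 2, so r5c5=2.
Step 14. [r4c5∈{1}] r4c5 is down to just 1, so r4c5=1.
Step 15. [r2c2∈{1}] r2c2's peers cover all but 1, so r2c2=1.
Step 16. [r4c2∈{5}] only 5 remains possible at r4c2. So r4c2=5.
Step 17. [r3c3∈{2}] r3c3's peers cover all but 2 ⇒ r3c3=2.
Step 18. [r5c4∈{3}] r5c4 has the single candidate 3, so r5c4=3.
Step 19. [r6c5∈{5}] nothing but 5 survives at r6c5 ⇒ r6c5=5.
Step 20. [r2c1∈{3}] nothing but 3 survives at r2c1 ⇒ r2c1=3.
Step 21. [r1c3∈{5}] nothing but 5 survives at r1c3, so r1c3=5.
Step 22. [r2c5∈{4}] nothing but 4 survives at r2c5 ⇒ r2c5=4.

Answer: 2 4 5 6 3 1 / 3 1 6 5 4 2 / 1 3 2 4 6 5 / 6 5 4 2 1 3 / 5 6 1 3 2 4 / 4 2 3 1 5 6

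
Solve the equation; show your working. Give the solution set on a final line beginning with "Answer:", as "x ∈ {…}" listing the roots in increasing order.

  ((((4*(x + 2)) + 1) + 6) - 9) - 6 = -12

Step 1. [((((4*(x + 2)) + 1) + 6) - 9) - 6 = -12] add 6: x sits inside (… - 6) ⇒ sub: (((4*(x + 2)) + 1) + 6) - 9 = -6.
Step 2. [(((4*(x + 2)) + 1) + 6) - 9 = -6] the outer -9 inverts by adding 9, so sub: ((4*(x + 2)) + 1) + 6 = 3.
Step 3. [((4*(x + 2)) + 1) + 6 = 3] the outer +6 inverts by subtracting 6. So sub: (4*(x + 2)) + 1 = -3.
Step 4. [(4*(x + 2)) + 1 = -3] peel the +1: subtract 1 from each side. So sub: 4*(x + 2) = -4.
Step 5. [4*(x + 2) = -4] 4 out front; divide by 4, so div: x + 2 = -1.
Step 6. [x + 2 = -1] +2 is outermost — subtract 2 both sides ⇒ sub: x = -3.

Answer: x ∈ {-3}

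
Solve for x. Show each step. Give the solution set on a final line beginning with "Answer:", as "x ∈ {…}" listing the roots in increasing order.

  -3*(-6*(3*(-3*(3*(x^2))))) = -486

Step 1. [-3*(-6*(3*(-3*(3*(x^2))))) = -486] leading coefficient -3: divide by -3 ⇒ div: -6*(3*(-3*(3*(x^2)))) = 162.
Step 2. [-6*(3*(-3*(3*(x^2)))) = 162] -6·(inner) — divide through by -6. So div: 3*(-3*(3*(x^2))) = -27.
Step 3. [3*(-3*(3*(x^2))) = -27] 3 out front; divide by 3 ⇒ div: -3*(3*(x^2)) = -9.
Step 4. [-3*(3*(x^2)) = -9] divide by the outer -3. So div: 3*(x^2) = 3.
Step 5. [3*(x^2) = 3] divide by the outer 3, so div: x^2 = 1.
Step 6. [x^2 = 1] √ both sides: 1 ≥ 0 gives two branches. So sqrt: x = 1 or -1.

Answer: x ∈ {-1, 1}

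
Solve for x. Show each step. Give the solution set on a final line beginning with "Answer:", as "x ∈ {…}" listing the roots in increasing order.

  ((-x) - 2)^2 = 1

Step 1. [((-x) - 2)^2 = 1] √ both sides: 1 ≥ 0 gives two branches ⇒ sqrt: (-x) - 2 = 1 or -1.
Step 2. [(-x) - 2 = 1 or -1] -2 is outermost — add 2 both sides ⇒ sub: -x = 3 or 1.
Step 3. [-x = 3 or 1] LHS negated; negate both sides ⇒ neg: x = -3 or -1.

Answer: x ∈ {-3, -1}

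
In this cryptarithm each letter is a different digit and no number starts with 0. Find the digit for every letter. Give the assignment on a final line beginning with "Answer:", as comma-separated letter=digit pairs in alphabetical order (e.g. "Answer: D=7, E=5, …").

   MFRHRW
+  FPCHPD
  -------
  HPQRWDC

Step 1. [col 1: W + D ≡ C (mod 10)] W=2 is one option consistent with column 1 (W + D ≡ C (mod 10), carry-in 0) — take it, so W=2.
Step 2. [H] adding two 6-digit numbers gives at most 6+1 digits, and here it does — H is that final carry and must be 1. So H=1.
Step 3. [col 1: W + D ≡ C (mod 10)] several values work for C in column 1 (W + D ≡ C (mod 10), carry-in 0); try C=0 ⇒ C=0.
Step 4. [col 1: W + D ≡ C (mod 10)] column 1 reads W+D+carry(0)=C with W=2, C=0; with digits 0,1,2 already taken and all letters distinct, the only value for D is 8, so D=8.
Step 5. [col 2: R + P ≡ D (mod 10)] several values work for R in column 2 (R + P ≡ D (mod 10), carry-in 1); try R=4, so R=4.
Step 6. [col 2: R + P ≡ D (mod 10)] column 2 reads R+P+carry(1)=D with R=4, D=8; with digits 0,1,2,4,8 already taken and all letters distinct, the only value for P is 3. So P=3.
Step 7. [col 5: F + P ≡ Q (mod 10)] from column 5 (P=3, carry-in 0, digits 0,1,2,3,4,8 already taken and all letters distinct): F must equal 6. So F=6.
Step 8. [col 5: F + P ≡ Q (mod 10)] column 5 reads F+P+carry(0)=Q with F=6, P=3; with digits 0,1,2,3,4,6,8 already taken and all letters distinct, the only value for Q is 9. So Q=9.
Step 9. [col 6: M + F ≡ P (mod 10)] column 6: given F=6, P=3, carry-in 0, and digits 0,1,2,3,4,6,8,9 already taken and all letters distinct, M+F≡P (mod 10) forces M=7 ⇒ M=7.

Answer: C=0, D=8, F=6, H=1, M=7, P=3, Q=9, R=4, W=2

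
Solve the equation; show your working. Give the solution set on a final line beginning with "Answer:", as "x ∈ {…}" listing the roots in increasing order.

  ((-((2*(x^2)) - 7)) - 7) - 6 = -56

Step 1. [((-((2*(x^2)) - 7)) - 7) - 6 = -56] add 6: x sits inside (… - 6). So sub: (-((2*(x^2)) - 7)) - 7 = -50.
Step 2. [(-((2*(x^2)) - 7)) - 7 = -50] add 7: x sits inside (… - 7), so sub: -((2*(x^2)) - 7) = -43.
Step 3. [-((2*(x^2)) - 7) = -43] flip signs both sides ⇒ neg: (2*(x^2)) - 7 = 43.
Step 4. [(2*(x^2)) - 7 = 43] the outer -7 inverts by adding 7. So sub: 2*(x^2) = 50.
Step 5. [2*(x^2) = 50] 2·(inner) — divide through by 2, so div: x^2 = 25.
Step 6. [x^2 = 25] √ both sides: 25 ≥ 0 gives two branches. So sqrt: x = 5 or -5.

Answer: x ∈ {-5, 5}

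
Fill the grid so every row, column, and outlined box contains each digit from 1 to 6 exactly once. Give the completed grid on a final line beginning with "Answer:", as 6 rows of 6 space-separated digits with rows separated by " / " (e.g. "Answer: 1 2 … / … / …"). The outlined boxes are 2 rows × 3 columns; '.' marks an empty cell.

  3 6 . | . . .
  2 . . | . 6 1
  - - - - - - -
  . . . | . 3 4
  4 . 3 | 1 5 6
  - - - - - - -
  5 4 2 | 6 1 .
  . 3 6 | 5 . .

Step 1. [r3c2∈{1,2,5}] across col 2, 1 lands solely at r3c2 ⇒ r3c2=1.
Step 2. [r6c5∈{2,4}] row 6 places 4 nowhere but r6c5 ⇒ r6c5=4.
Step 3. [r1c3∈{1,4,5}] r1c3 is the only open cell in row 1 admitting 1, so r1c3=1.
Step 4. [r1c5∈{2}] nothing but 2 survives at r1c5, so r1c5=2.
Step 5. [r2c3∈{4,5}] across col 3, 4 lands solely at r2c3. So r2c3=4.
Step 6. [r3c1∈{6}] r3c1 is down to just 6. So r3c1=6.
Step 7. [r4c2∈{2}] r4c2 has the single candidate 2 ⇒ r4c2=2.
Step 8. [r1c6∈{5}] only 5 remains possible at r1c6 ⇒ r1c6=5.
Step 9. [r3c4∈{2}] r3c4 has the single candidate 2, so r3c4=2.
Step 10. [r2c4∈{3}] r2c4's peers cover all but 3. So r2c4=3.
Step 11. [r6c6∈{2}] r6c6 has the single candidate 2. So r6c6=2.
Step 12. [r1c4∈{4}] nothing but 4 survives at r1c4 ⇒ r1c4=4.
Step 13. [r5c6∈{3}] r5c6's peers cover all but 3, so r5c6=3.
Step 14. [r2c2∈{5}] nothing but 5 survives at r2c2 ⇒ r2c2=5.
Step 15. [r6c1∈{1}] only 1 remains possible at r6c1 ⇒ r6c1=1.
Step 16. [r3c3∈{5}] r3c3 has the single candidate 5. So r3c3=5.

Answer: 3 6 1 4 2 5 / 2 5 4 3 6 1 / 6 1 5 2 3 4 / 4 2 3 1 5 6 / 5 4 2 6 1 3 / 1 3 6 5 4 2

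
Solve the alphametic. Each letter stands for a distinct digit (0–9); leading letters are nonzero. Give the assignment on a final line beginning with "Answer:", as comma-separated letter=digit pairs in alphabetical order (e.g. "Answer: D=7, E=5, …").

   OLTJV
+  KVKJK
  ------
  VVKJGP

Step 1. [col 1: V + K ≡ P (mod 10)] column 1 (V + K ≡ P (mod 10), carry-in 0) doesn't pin P yet; pick P=5 and continue. So P=5.
Step 2. [col 1: V + K ≡ P (mod 10)] column 1 (V + K ≡ P (mod 10), carry-in 0) doesn't pin V yet; pick V=1 and continue, so V=1.
Step 3. [col 1: V + K ≡ P (mod 10)] column 1: given V=1, P=5, carry-in 0, and digits 1,5 already taken and all letters distinct, V+K≡P (mod 10) forces K=4 ⇒ K=4.
Step 4. [col 2: J + J ≡ G (mod 10)] several values work for G in column 2 (J + J ≡ G (mod 10), carry-in 0); try G=6, so G=6.
Step 5. [col 2: J + J ≡ G (mod 10)] column 2 (J + J ≡ G (mod 10), carry-in 0) doesn't pin J yet; pick J=3 and continue. So J=3.
Step 6. [col 3: T + K ≡ J (mod 10)] column 3 reads T+K+carry(0)=J with K=4, J=3; with digits 1,3,4,5,6 already taken and all letters distinct, the only value for T is 9. So T=9.
Step 7. [col 4: L + V ≡ K (mod 10)] column 4: given V=1, K=4, carry-in 1, and digits 1,3,4,5,6,9 already taken and all letters distinct, L+V≡K (mod 10) forces L=2 ⇒ L=2.
Step 8. [col 5: O + K ≡ V (mod 10)] column 5 reads O+K+carry(0)=V with K=4, V=1; with digits 1,2,3,4,5,6,9 already taken and all letters distinct, the only value for O is 7 ⇒ O=7.

Answer: G=6, J=3, K=4, L=2, O=7, P=5, T=9, V=1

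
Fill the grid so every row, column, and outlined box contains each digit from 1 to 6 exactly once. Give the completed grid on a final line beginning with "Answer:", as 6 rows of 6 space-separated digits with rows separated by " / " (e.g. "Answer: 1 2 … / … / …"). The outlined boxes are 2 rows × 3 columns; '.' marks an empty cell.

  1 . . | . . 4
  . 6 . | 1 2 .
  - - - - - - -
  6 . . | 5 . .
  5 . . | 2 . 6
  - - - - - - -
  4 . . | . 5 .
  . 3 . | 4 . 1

Step 1. [r3c6∈{3}] r3c6 is down to just 3 ⇒ r3c6=3.
Step 2. [r6c3∈{2,5,6}] in row 6, 5 fits only at r6c3. So r6c3=5.
Step 3. [r4c3∈{1,3,4}] in row 4, 3 fits only at r4c3. So r4c3=3.
Step 4. [r1c3∈{2}] r1c3's peers cover all but 2 ⇒ r1c3=2.
Step 5. [r3c2∈{1,2,4}] 2 has one home in row 3: r3c2. So r3c2=2.
Step 6. [r4c2∈{1,4}] in col 2, 4 fits only at r4c2. So r4c2=4.
Step 7. [r5c4∈{3,6}] row 5 places 3 nowhere but r5c4. So r5c4=3.
Step 8. [r3c3∈{1}] only 1 remains possible at r3c3, so r3c3=1.
Step 9. [r1c4∈{6}] r1c4 has the single candidate 6 ⇒ r1c4=6.
Step 10. [r5c2∈{1}] only 1 remains possible at r5c2. So r5c2=1.
Step 11. [r5c3∈{6}] only 6 remains possible at r5c3. So r5c3=6.
Step 12. [r4c5∈{1}] r4c5's peers cover all but 1 ⇒ r4c5=1.
Step 13. [r5c6∈{2}] r5c6 has the single candidate 2. So r5c6=2.
Step 14. [r1c2∈{5}] only 5 remains possible at r1c2 ⇒ r1c2=5.
Step 15. [r2c1∈{3}] r2c1 is down to just 3, so r2c1=3.
Step 16. [r6c5∈{6}] only 6 remains possible at r6c5. So r6c5=6.
Step 17. [r2c6∈{5}] r2c6 has the single candidate 5. So r2c6=5.
Step 18. [r6c1∈{2}] r6c1 has the single candidate 2. So r6c1=2.
Step 19. [r2c3∈{4}] r2c3's peers cover all but 4. So r2c3=4.
Step 20. [r3c5∈{4}] nothing but 4 survives at r3c5, so r3c5=4.
Step 21. [r1c5∈{3}] r1c5 has the single candidate 3 ⇒ r1c5=3.

Answer: 1 5 2 6 3 4 / 3 6 4 1 2 5 / 6 2 1 5 4 3 / 5 4 3 2 1 6 / 4 1 6 3 5 2 / 2 3 5 4 6 1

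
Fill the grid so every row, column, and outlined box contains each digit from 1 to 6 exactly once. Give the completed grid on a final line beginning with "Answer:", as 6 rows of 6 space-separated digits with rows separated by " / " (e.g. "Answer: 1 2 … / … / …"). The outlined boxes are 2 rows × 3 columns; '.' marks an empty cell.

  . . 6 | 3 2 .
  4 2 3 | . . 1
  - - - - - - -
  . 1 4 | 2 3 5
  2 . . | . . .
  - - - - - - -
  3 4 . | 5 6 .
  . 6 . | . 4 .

Step 1. [r6c4∈{1}] only 1 remains possible at r6c4 ⇒ r6c4=1.
Step 2. [r1c2∈{5}] nothing but 5 survives at r1c2. So r1c2=5.
Step 3. [r5c6∈{2}] r5c6's peers cover all but 2 ⇒ r5c6=2.
Step 4. [r4c4∈{4,6}] col 4 places 4 nowhere but r4c4. So r4c4=4.
Step 5. [r6c1∈{5}] r6c1 has the single candidate 5 ⇒ r6c1=5.
Step 6. [r4c3∈{5}] r4c3's peers cover all but 5 ⇒ r4c3=5.
Step 7. [r1c1∈{1}] r1c1's peers cover all but 1 ⇒ r1c1=1.
Step 8. [r1c6∈{4}] r1c6 has the single candidate 4, so r1c6=4.
Step 9. [r5c3∈{1}] nothing but 1 survives at r5c3, so r5c3=1.
Step 10. [r4c6∈{6}] nothing but 6 survives at r4c6. So r4c6=6.
Step 11. [r6c3∈{2}] r6c3 has the single candidate 2 ⇒ r6c3=2.
Step 12. [r3c1∈{6}] nothing but 6 survives at r3c1. So r3c1=6.
Step 13. [r2c4∈{6}] r2c4's peers cover all but 6. So r2c4=6.
Step 14. [r6c6∈{3}] nothing but 3 survives at r6c6, so r6c6=3.
Step 15. [r4c2∈{3}] nothing but 3 survives at r4c2 ⇒ r4c2=3.
Step 16. [r2c5∈{5}] nothing but 5 survives at r2c5, so r2c5=5.
Step 17. [r4c5∈{1}] only 1 remains possible at r4c5, so r4c5=1.

Answer: 1 5 6 3 2 4 / 4 2 3 6 5 1 / 6 1 4 2 3 5 / 2 3 5 4 1 6 / 3 4 1 5 6 2 / 5 6 2 1 4 3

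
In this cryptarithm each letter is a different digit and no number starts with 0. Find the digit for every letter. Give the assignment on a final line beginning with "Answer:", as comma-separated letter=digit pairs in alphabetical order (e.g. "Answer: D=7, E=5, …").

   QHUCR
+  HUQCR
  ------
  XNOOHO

Step 1. [X] X is the leading digit of a 6-digit sum of two 5-digit numbers; the final carry is exactly 1, so X=1.
Step 2. [col 1: R + R ≡ O (mod 10)] column 1 (R + R ≡ O (mod 10), carry-in 0) doesn't pin O yet; pick O=0 and continue, so O=0.
Step 3. [col 1: R + R ≡ O (mod 10)] column 1: given O=0, carry-in 0, and digits 0,1 already taken and all letters distinct, R+R≡O (mod 10) forces R=5. So R=5.
Step 4. [col 2: C + C ≡ H (mod 10)] several values work for C in column 2 (C + C ≡ H (mod 10), carry-in 1); try C=3, so C=3.
Step 5. [col 2: C + C ≡ H (mod 10)] in column 2 we have C+C≡H with carry-in 1; given C=3 and digits 0,1,3,5 already taken and all letters distinct, that pins H to 7 ⇒ H=7.
Step 6. [col 3: U + Q ≡ O (mod 10)] no forcing yet in column 3 (carry-in 0); Q=8 is free and consistent — try it, so Q=8.
Step 7. [col 3: U + Q ≡ O (mod 10)] in column 3 we have U+Q≡O with carry-in 0; given Q=8, O=0 and digits 0,1,3,5,7,8 already taken and all letters distinct, that pins U to 2, so U=2.
Step 8. [col 5: Q + H ≡ N (mod 10)] from column 5 (Q=8, H=7, carry-in 1, digits 0,1,2,3,5,7,8 already taken and all letters distinct): N must equal 6. So N=6.

Answer: C=3, H=7, N=6, O=0, Q=8, R=5, U=2, X=1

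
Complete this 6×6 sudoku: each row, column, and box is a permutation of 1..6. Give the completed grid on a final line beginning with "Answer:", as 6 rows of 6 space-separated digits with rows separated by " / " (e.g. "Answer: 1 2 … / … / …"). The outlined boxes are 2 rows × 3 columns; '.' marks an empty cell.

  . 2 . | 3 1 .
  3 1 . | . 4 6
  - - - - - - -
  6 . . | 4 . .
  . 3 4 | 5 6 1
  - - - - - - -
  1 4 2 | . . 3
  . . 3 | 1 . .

Step 1. [r6c1∈{5}] nothing but 5 survives at r6c1. So r6c1=5.
Step 2. [r2c3∈{5}] r2c3 is down to just 5. So r2c3=5.
Step 3. [r3c6∈{2}] only 2 remains possible at r3c6. So r3c6=2.
Step 4. [r5c4∈{6}] only 6 remains possible at r5c4 ⇒ r5c4=6.
Step 5. [r6c6∈{4}] r6c6 is down to just 4. So r6c6=4.
Step 6. [r3c2∈{5}] nothing but 5 survives at r3c2. So r3c2=5.
Step 7. [r1c6∈{5}] r1c6 has the single candidate 5. So r1c6=5.
Step 8. [r2c4∈{2}] nothing but 2 survives at r2c4, so r2c4=2.
Step 9. [r1c3∈{6}] only 6 remains possible at r1c3, so r1c3=6.
Step 10. [r6c5∈{2}] nothing but 2 survives at r6c5 ⇒ r6c5=2.
Step 11. [r5c5∈{5}] r5c5's peers cover all but 5. So r5c5=5.
Step 12. [r3c3∈{1}] nothing but 1 survives at r3c3. So r3c3=1.
Step 13. [r6c2∈{6}] r6c2 is down to just 6 ⇒ r6c2=6.
Step 14. [r3c5∈{3}] r3c5 has the single candidate 3. So r3c5=3.
Step 15. [r4c1∈{2}] nothing but 2 survives at r4c1, so r4c1=2.
Step 16. [r1c1∈{4}] only 4 remains possible at r1c1. So r1c1=4.

Answer: 4 2 6 3 1 5 / 3 1 5 2 4 6 / 6 5 1 4 3 2 / 2 3 4 5 6 1 / 1 4 2 6 5 3 / 5 6 3 1 2 4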